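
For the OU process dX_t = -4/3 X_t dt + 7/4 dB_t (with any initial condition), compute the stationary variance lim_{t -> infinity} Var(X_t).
lim Var(X_t) = 147/128

The OU SDE dX = -theta X dt + sigma dB admits the integrating factor exp(theta t): d(exp(theta t) X_t) = sigma exp(theta t) dB_t. Integrating from 0 to t gives X_t = x_0 * exp(-theta t) + sigma * int_0^t exp(-theta (t-s)) dB_s for any initial x_0. The Itô integral has variance (by the Itô isometry) sigma^2 * int_0^t exp(-2 theta (t - s)) ds = sigma^2 * (1 - exp(-2 theta t)) / (2 theta), independent of x_0.
With theta = 4/3, sigma = 7/4:
  Var(X_t) = (7/4)^2 * (1 - exp(-2*4/3 t)) / (2 * 4/3) = 147/128 - 147*exp(-8*t/3)/128.
As t -> infinity, exp(-2*4/3 t) -> 0, so the stationary variance is sigma^2 / (2 theta) = 147/128.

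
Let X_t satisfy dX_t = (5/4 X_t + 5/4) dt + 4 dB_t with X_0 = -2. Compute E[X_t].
E[X_t] = -exp(5*t/4) - 1

Taking expectations and using E[dB_t] = 0, the mean m(t) = E[X_t] satisfies the ODE m'(t) = a m(t) + b with m(0) = x_0. With a = 5/4, b = 5/4, x_0 = -2, the solution is
  m(t) = x_0 * exp(a t) + (b/a) * (exp(a t) - 1)
       = (-2) * exp((5/4) t) + ((5/4)/(5/4)) * (exp((5/4) t) - 1)
       = -exp(5*t/4) - 1.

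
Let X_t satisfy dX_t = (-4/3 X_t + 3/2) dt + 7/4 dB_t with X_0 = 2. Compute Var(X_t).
Var(X_t) = 147/128 - 147*exp(-8*t/3)/128

The variance V(t) = Var(X_t) satisfies V'(t) = 2 a V(t) + c^2 with V(0) = 0 (drift coefficient is linear in X, diffusion is constant). With a = -4/3, c = 7/4, the solution is
  V(t) = (c^2 / (2 a)) * (exp(2 a t) - 1)
       = ((7/4)^2 / (2*(-4/3))) * (exp((-8/3) t) - 1)
       = 147/128 - 147*exp(-8*t/3)/128.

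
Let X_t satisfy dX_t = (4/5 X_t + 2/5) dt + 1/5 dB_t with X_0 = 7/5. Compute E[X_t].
E[X_t] = 19*exp(4*t/5)/10 - 1/2

Taking expectations and using E[dB_t] = 0, the mean m(t) = E[X_t] satisfies the ODE m'(t) = a m(t) + b with m(0) = x_0. With a = 4/5, b = 2/5, x_0 = 7/5, the solution is
  m(t) = x_0 * exp(a t) + (b/a) * (exp(a t) - 1)
       = (7/5) * exp((4/5) t) + ((2/5)/(4/5)) * (exp((4/5) t) - 1)
       = 19*exp(4*t/5)/10 - 1/2.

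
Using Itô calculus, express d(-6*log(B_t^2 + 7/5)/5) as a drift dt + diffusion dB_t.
d(-6*log(B_t^2 + 7/5)/5) = (6*(5*B_t^2 - 7)/(5*B_t^2 + 7)^2) dt + (-12*B_t/(5*B_t^2 + 7)) dB_t

Itô's formula for f(B_t) gives d f(B_t) = f'(B_t) dB_t + (1/2) f''(B_t) dt. Compute derivatives of f(x) = -6*log(x^2 + 7/5)/5:
  f'(x)  = -12*x/(5*x^2 + 7)
  f''(x) = 12*(5*x^2 - 7)/(5*x^2 + 7)^2
Substitute x = B_t and multiply the f'' term by 1/2:
  drift     = (1/2) * (12*(5*x^2 - 7)/(5*x^2 + 7)^2) evaluated at B_t = 6*(5*B_t^2 - 7)/(5*B_t^2 + 7)^2
  diffusion = (-12*x/(5*x^2 + 7)) evaluated at B_t = -12*B_t/(5*B_t^2 + 7)
Therefore d(-6*log(B_t^2 + 7/5)/5) = (6*(5*B_t^2 - 7)/(5*B_t^2 + 7)^2) dt + (-12*B_t/(5*B_t^2 + 7)) dB_t.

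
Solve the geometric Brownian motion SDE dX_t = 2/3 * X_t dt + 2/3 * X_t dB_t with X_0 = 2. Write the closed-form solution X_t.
X_t = 2 * exp((4/9) * t + (2/3) * B_t)

For GBM dX = mu X dt + sigma X dB with X_0 = x_0, apply Itô to Y = log X: dY = (mu - sigma^2/2) dt + sigma dB, so Y_t = log(x_0) + (mu - sigma^2/2) t + sigma B_t and hence X_t = x_0 * exp((mu - sigma^2/2) t + sigma B_t).
With mu = 2/3, sigma = 2/3, x_0 = 2, this gives:
  X_t = 2 * exp((4/9) * t + (2/3) * B_t).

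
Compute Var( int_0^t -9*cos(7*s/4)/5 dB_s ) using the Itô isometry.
Var = 81*t/50 + 81*sin(7*t/2)/175

The Itô integral of a deterministic integrand f(s) has mean 0 because each increment f(s) * (B_{s+ds} - B_s) has mean 0. By the Itô isometry:
  Var( int_0^t f(s) dB_s ) = E[ (int_0^t f(s) dB_s)^2 ] = int_0^t f(s)^2 ds.
Here f(s) = -9*cos(7*s/4)/5, so f(s)^2 = 81*cos(7*s/4)^2/25. Integrate:
  int_0^t (81*cos(7*s/4)^2/25) ds = 81*t/50 + 81*sin(7*t/2)/175.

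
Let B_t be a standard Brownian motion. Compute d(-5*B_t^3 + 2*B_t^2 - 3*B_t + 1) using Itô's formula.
d(-5*B_t^3 + 2*B_t^2 - 3*B_t + 1) = (2 - 15*B_t) dt + (-15*B_t^2 + 4*B_t - 3) dB_t

Itô's formula for f(B_t) gives d f(B_t) = f'(B_t) dB_t + (1/2) f''(B_t) dt. Compute derivatives of f(x) = -5*x^3 + 2*x^2 - 3*x + 1:
  f'(x)  = -15*x^2 + 4*x - 3
  f''(x) = 4 - 30*x
Substitute x = B_t and multiply the f'' term by 1/2:
  drift     = (1/2) * (4 - 30*x) evaluated at B_t = 2 - 15*B_t
  diffusion = (-15*x^2 + 4*x - 3) evaluated at B_t = -15*B_t^2 + 4*B_t - 3
Therefore d(-5*B_t^3 + 2*B_t^2 - 3*B_t + 1) = (2 - 15*B_t) dt + (-15*B_t^2 + 4*B_t - 3) dB_t.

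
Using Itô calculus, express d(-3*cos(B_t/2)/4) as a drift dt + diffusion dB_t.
d(-3*cos(B_t/2)/4) = (3*cos(B_t/2)/32) dt + (3*sin(B_t/2)/8) dB_t

Itô's formula for f(B_t) gives d f(B_t) = f'(B_t) dB_t + (1/2) f''(B_t) dt. Compute derivatives of f(x) = -3*cos(x/2)/4:
  f'(x)  = 3*sin(x/2)/8
  f''(x) = 3*cos(x/2)/16
Substitute x = B_t and multiply the f'' term by 1/2:
  drift     = (1/2) * (3*cos(x/2)/16) evaluated at B_t = 3*cos(B_t/2)/32
  diffusion = (3*sin(x/2)/8) evaluated at B_t = 3*sin(B_t/2)/8
Therefore d(-3*cos(B_t/2)/4) = (3*cos(B_t/2)/32) dt + (3*sin(B_t/2)/8) dB_t.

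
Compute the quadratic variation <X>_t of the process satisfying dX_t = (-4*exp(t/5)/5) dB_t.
<X>_t = 8*exp(2*t/5)/5 - 8/5

For an Itô process dX_t = a(t) dt + b(t) dB_t, the quadratic variation is <X>_t = int_0^t b(s)^2 ds (the drift term does not contribute). Here b(s) = -4*exp(s/5)/5, so
  b(s)^2 = 16*exp(2*s/5)/25.
Integrating from 0 to t:
  <X>_t = int_0^t (16*exp(2*s/5)/25) ds = 8*exp(2*t/5)/5 - 8/5.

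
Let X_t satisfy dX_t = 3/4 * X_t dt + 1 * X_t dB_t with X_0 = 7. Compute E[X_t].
E[X_t] = 7*exp(3*t/4)

For GBM dX = mu X dt + sigma X dB with X_0 = x_0, apply Itô to Y = log X: dY = (mu - sigma^2/2) dt + sigma dB, so Y_t = log(x_0) + (mu - sigma^2/2) t + sigma B_t and hence X_t = x_0 * exp((mu - sigma^2/2) t + sigma B_t).
With mu = 3/4, sigma = 1, x_0 = 7, this gives:
  X_t = 7 * exp((1/4) * t + (1) * B_t).
Since sigma*B_t ~ Normal(0, sigma^2 t), E[exp(sigma*B_t)] = exp(sigma^2 t / 2); so E[X_t] = x_0 * exp((mu - sigma^2/2) t) * exp(sigma^2 t / 2) = x_0 * exp(mu t) = 7*exp(3*t/4).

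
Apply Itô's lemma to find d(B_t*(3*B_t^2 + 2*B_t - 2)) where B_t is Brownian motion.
d(B_t*(3*B_t^2 + 2*B_t - 2)) = (9*B_t + 2) dt + (9*B_t^2 + 4*B_t - 2) dB_t

Itô's formula for f(B_t) gives d f(B_t) = f'(B_t) dB_t + (1/2) f''(B_t) dt. Compute derivatives of f(x) = x*(3*x^2 + 2*x - 2):
  f'(x)  = 9*x^2 + 4*x - 2
  f''(x) = 18*x + 4
Substitute x = B_t and multiply the f'' term by 1/2:
  drift     = (1/2) * (18*x + 4) evaluated at B_t = 9*B_t + 2
  diffusion = (9*x^2 + 4*x - 2) evaluated at B_t = 9*B_t^2 + 4*B_t - 2
Therefore d(B_t*(3*B_t^2 + 2*B_t - 2)) = (9*B_t + 2) dt + (9*B_t^2 + 4*B_t - 2) dB_t.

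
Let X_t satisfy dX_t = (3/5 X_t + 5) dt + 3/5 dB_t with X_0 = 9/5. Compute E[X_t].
E[X_t] = 152*exp(3*t/5)/15 - 25/3

Taking expectations and using E[dB_t] = 0, the mean m(t) = E[X_t] satisfies the ODE m'(t) = a m(t) + b with m(0) = x_0. With a = 3/5, b = 5, x_0 = 9/5, the solution is
  m(t) = x_0 * exp(a t) + (b/a) * (exp(a t) - 1)
       = (9/5) * exp((3/5) t) + (5/(3/5)) * (exp((3/5) t) - 1)
       = 152*exp(3*t/5)/15 - 25/3.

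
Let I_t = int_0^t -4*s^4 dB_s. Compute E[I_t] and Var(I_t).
E[I_t] = 0; Var(I_t) = 16*t^9/9

The Itô integral of a deterministic integrand f(s) has mean 0 because each increment f(s) * (B_{s+ds} - B_s) has mean 0. By the Itô isometry:
  Var( int_0^t f(s) dB_s ) = E[ (int_0^t f(s) dB_s)^2 ] = int_0^t f(s)^2 ds.
Here f(s) = -4*s^4, so f(s)^2 = 16*s^8. Integrate:
  int_0^t (16*s^8) ds = 16*t^9/9.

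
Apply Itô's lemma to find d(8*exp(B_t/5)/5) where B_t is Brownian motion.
d(8*exp(B_t/5)/5) = (4*exp(B_t/5)/125) dt + (8*exp(B_t/5)/25) dB_t

Itô's formula for f(B_t) gives d f(B_t) = f'(B_t) dB_t + (1/2) f''(B_t) dt. Compute derivatives of f(x) = 8*exp(x/5)/5:
  f'(x)  = 8*exp(x/5)/25
  f''(x) = 8*exp(x/5)/125
Substitute x = B_t and multiply the f'' term by 1/2:
  drift     = (1/2) * (8*exp(x/5)/125) evaluated at B_t = 4*exp(B_t/5)/125
  diffusion = (8*exp(x/5)/25) evaluated at B_t = 8*exp(B_t/5)/25
Therefore d(8*exp(B_t/5)/5) = (4*exp(B_t/5)/125) dt + (8*exp(B_t/5)/25) dB_t.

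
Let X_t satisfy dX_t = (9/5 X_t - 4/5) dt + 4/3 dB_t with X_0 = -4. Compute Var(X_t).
Var(X_t) = 40*exp(18*t/5)/81 - 40/81

The variance V(t) = Var(X_t) satisfies V'(t) = 2 a V(t) + c^2 with V(0) = 0 (drift coefficient is linear in X, diffusion is constant). With a = 9/5, c = 4/3, the solution is
  V(t) = (c^2 / (2 a)) * (exp(2 a t) - 1)
       = ((4/3)^2 / (2*(9/5))) * (exp((18/5) t) - 1)
       = 40*exp(18*t/5)/81 - 40/81.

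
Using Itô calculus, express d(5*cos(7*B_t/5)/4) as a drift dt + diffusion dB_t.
d(5*cos(7*B_t/5)/4) = (-49*cos(7*B_t/5)/40) dt + (-7*sin(7*B_t/5)/4) dB_t

Itô's formula for f(B_t) gives d f(B_t) = f'(B_t) dB_t + (1/2) f''(B_t) dt. Compute derivatives of f(x) = 5*cos(7*x/5)/4:
  f'(x)  = -7*sin(7*x/5)/4
  f''(x) = -49*cos(7*x/5)/20
Substitute x = B_t and multiply the f'' term by 1/2:
  drift     = (1/2) * (-49*cos(7*x/5)/20) evaluated at B_t = -49*cos(7*B_t/5)/40
  diffusion = (-7*sin(7*x/5)/4) evaluated at B_t = -7*sin(7*B_t/5)/4
Therefore d(5*cos(7*B_t/5)/4) = (-49*cos(7*B_t/5)/40) dt + (-7*sin(7*B_t/5)/4) dB_t.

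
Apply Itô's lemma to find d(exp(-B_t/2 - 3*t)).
d(exp(-B_t/2 - 3*t)) = (-23*exp(-B_t/2 - 3*t)/8) dt + (-exp(-B_t/2 - 3*t)/2) dB_t

Itô's formula for f(t, x): d f(t, B_t) = (f_t + (1/2) f_xx) dt + f_x dB_t. Compute partials of f(t, x) = exp(-3*t - x/2):
  f_t(t,x)  = -3*exp(-3*t - x/2)
  f_x(t,x)  = -exp(-3*t - x/2)/2
  f_xx(t,x) = exp(-3*t - x/2)/4
Assemble drift = f_t + (1/2) f_xx = -23*exp(-3*t - x/2)/8 and diffusion = f_x = -exp(-3*t - x/2)/2. Substituting x = B_t:
  d(exp(-B_t/2 - 3*t)) = (-23*exp(-B_t/2 - 3*t)/8) dt + (-exp(-B_t/2 - 3*t)/2) dB_t.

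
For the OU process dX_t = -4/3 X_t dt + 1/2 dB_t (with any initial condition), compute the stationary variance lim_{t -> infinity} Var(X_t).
lim Var(X_t) = 3/32

The OU SDE dX = -theta X dt + sigma dB admits the integrating factor exp(theta t): d(exp(theta t) X_t) = sigma exp(theta t) dB_t. Integrating from 0 to t gives X_t = x_0 * exp(-theta t) + sigma * int_0^t exp(-theta (t-s)) dB_s for any initial x_0. The Itô integral has variance (by the Itô isometry) sigma^2 * int_0^t exp(-2 theta (t - s)) ds = sigma^2 * (1 - exp(-2 theta t)) / (2 theta), independent of x_0.
With theta = 4/3, sigma = 1/2:
  Var(X_t) = (1/2)^2 * (1 - exp(-2*4/3 t)) / (2 * 4/3) = 3/32 - 3*exp(-8*t/3)/32.
As t -> infinity, exp(-2*4/3 t) -> 0, so the stationary variance is sigma^2 / (2 theta) = 3/32.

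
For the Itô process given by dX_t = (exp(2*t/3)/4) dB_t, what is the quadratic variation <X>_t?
<X>_t = 3*exp(4*t/3)/64 - 3/64

For an Itô process dX_t = a(t) dt + b(t) dB_t, the quadratic variation is <X>_t = int_0^t b(s)^2 ds (the drift term does not contribute). Here b(s) = exp(2*s/3)/4, so
  b(s)^2 = exp(4*s/3)/16.
Integrating from 0 to t:
  <X>_t = int_0^t (exp(4*s/3)/16) ds = 3*exp(4*t/3)/64 - 3/64.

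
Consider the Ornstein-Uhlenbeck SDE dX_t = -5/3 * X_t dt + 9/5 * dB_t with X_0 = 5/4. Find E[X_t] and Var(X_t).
E[X_t] = 5*exp(-5*t/3)/4; Var(X_t) = 243/250 - 243*exp(-10*t/3)/250

The OU SDE dX = -theta X dt + sigma dB admits the integrating factor exp(theta t): d(exp(theta t) X_t) = sigma exp(theta t) dB_t. Integrating from 0 to t:
  X_t = x_0 * exp(-theta t) + sigma * int_0^t exp(-theta (t-s)) dB_s.
The Itô integral has mean 0 and (by the Itô isometry) variance sigma^2 * int_0^t exp(-2 theta (t - s)) ds = sigma^2 * (1 - exp(-2 theta t)) / (2 theta).
With theta = 5/3, sigma = 9/5, x_0 = 5/4:
  E[X_t] = 5/4 * exp(-5/3 t) = 5*exp(-5*t/3)/4
  Var(X_t) = (9/5)^2 * (1 - exp(-2*5/3 t)) / (2 * 5/3) = 243/250 - 243*exp(-10*t/3)/250.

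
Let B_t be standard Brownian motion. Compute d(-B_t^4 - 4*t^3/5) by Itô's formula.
d(-B_t^4 - 4*t^3/5) = (-6*B_t^2 - 12*t^2/5) dt + (-4*B_t^3) dB_t

Itô's formula for f(t, x): d f(t, B_t) = (f_t + (1/2) f_xx) dt + f_x dB_t. Compute partials of f(t, x) = -4*t^3/5 - x^4:
  f_t(t,x)  = -12*t^2/5
  f_x(t,x)  = -4*x^3
  f_xx(t,x) = -12*x^2
Assemble drift = f_t + (1/2) f_xx = -12*t^2/5 - 6*x^2 and diffusion = f_x = -4*x^3. Substituting x = B_t:
  d(-B_t^4 - 4*t^3/5) = (-6*B_t^2 - 12*t^2/5) dt + (-4*B_t^3) dB_t.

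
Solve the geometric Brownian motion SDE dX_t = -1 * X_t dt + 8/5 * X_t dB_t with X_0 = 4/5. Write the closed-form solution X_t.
X_t = 4/5 * exp((-57/25) * t + (8/5) * B_t)

For GBM dX = mu X dt + sigma X dB with X_0 = x_0, apply Itô to Y = log X: dY = (mu - sigma^2/2) dt + sigma dB, so Y_t = log(x_0) + (mu - sigma^2/2) t + sigma B_t and hence X_t = x_0 * exp((mu - sigma^2/2) t + sigma B_t).
With mu = -1, sigma = 8/5, x_0 = 4/5, this gives:
  X_t = 4/5 * exp((-57/25) * t + (8/5) * B_t).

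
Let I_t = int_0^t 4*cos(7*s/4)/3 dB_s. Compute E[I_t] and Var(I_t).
E[I_t] = 0; Var(I_t) = 8*t/9 + 16*sin(7*t/2)/63

The Itô integral of a deterministic integrand f(s) has mean 0 because each increment f(s) * (B_{s+ds} - B_s) has mean 0. By the Itô isometry:
  Var( int_0^t f(s) dB_s ) = E[ (int_0^t f(s) dB_s)^2 ] = int_0^t f(s)^2 ds.
Here f(s) = 4*cos(7*s/4)/3, so f(s)^2 = 16*cos(7*s/4)^2/9. Integrate:
  int_0^t (16*cos(7*s/4)^2/9) ds = 8*t/9 + 16*sin(7*t/2)/63.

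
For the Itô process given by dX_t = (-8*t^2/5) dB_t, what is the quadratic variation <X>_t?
<X>_t = 64*t^5/125

For an Itô process dX_t = a(t) dt + b(t) dB_t, the quadratic variation is <X>_t = int_0^t b(s)^2 ds (the drift term does not contribute). Here b(s) = -8*s^2/5, so
  b(s)^2 = 64*s^4/25.
Integrating from 0 to t:
  <X>_t = int_0^t (64*s^4/25) ds = 64*t^5/125.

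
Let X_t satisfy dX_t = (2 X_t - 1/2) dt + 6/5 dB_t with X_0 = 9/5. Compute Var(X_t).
Var(X_t) = 9*exp(4*t)/25 - 9/25

The variance V(t) = Var(X_t) satisfies V'(t) = 2 a V(t) + c^2 with V(0) = 0 (drift coefficient is linear in X, diffusion is constant). With a = 2, c = 6/5, the solution is
  V(t) = (c^2 / (2 a)) * (exp(2 a t) - 1)
       = ((6/5)^2 / (2*2)) * (exp(4 t) - 1)
       = 9*exp(4*t)/25 - 9/25.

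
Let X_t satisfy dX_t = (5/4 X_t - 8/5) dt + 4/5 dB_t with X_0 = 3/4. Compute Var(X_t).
Var(X_t) = 32*exp(5*t/2)/125 - 32/125

The variance V(t) = Var(X_t) satisfies V'(t) = 2 a V(t) + c^2 with V(0) = 0 (drift coefficient is linear in X, diffusion is constant). With a = 5/4, c = 4/5, the solution is
  V(t) = (c^2 / (2 a)) * (exp(2 a t) - 1)
       = ((4/5)^2 / (2*(5/4))) * (exp((5/2) t) - 1)
       = 32*exp(5*t/2)/125 - 32/125.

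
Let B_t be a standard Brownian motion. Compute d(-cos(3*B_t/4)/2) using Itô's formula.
d(-cos(3*B_t/4)/2) = (9*cos(3*B_t/4)/64) dt + (3*sin(3*B_t/4)/8) dB_t

Itô's formula for f(B_t) gives d f(B_t) = f'(B_t) dB_t + (1/2) f''(B_t) dt. Compute derivatives of f(x) = -cos(3*x/4)/2:
  f'(x)  = 3*sin(3*x/4)/8
  f''(x) = 9*cos(3*x/4)/32
Substitute x = B_t and multiply the f'' term by 1/2:
  drift     = (1/2) * (9*cos(3*x/4)/32) evaluated at B_t = 9*cos(3*B_t/4)/64
  diffusion = (3*sin(3*x/4)/8) evaluated at B_t = 3*sin(3*B_t/4)/8
Therefore d(-cos(3*B_t/4)/2) = (9*cos(3*B_t/4)/64) dt + (3*sin(3*B_t/4)/8) dB_t.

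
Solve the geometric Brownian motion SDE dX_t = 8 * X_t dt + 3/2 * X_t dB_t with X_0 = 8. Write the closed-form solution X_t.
X_t = 8 * exp((55/8) * t + (3/2) * B_t)

For GBM dX = mu X dt + sigma X dB with X_0 = x_0, apply Itô to Y = log X: dY = (mu - sigma^2/2) dt + sigma dB, so Y_t = log(x_0) + (mu - sigma^2/2) t + sigma B_t and hence X_t = x_0 * exp((mu - sigma^2/2) t + sigma B_t).
With mu = 8, sigma = 3/2, x_0 = 8, this gives:
  X_t = 8 * exp((55/8) * t + (3/2) * B_t).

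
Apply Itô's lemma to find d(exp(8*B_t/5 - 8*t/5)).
d(exp(8*B_t/5 - 8*t/5)) = (-8*exp(8*B_t/5 - 8*t/5)/25) dt + (8*exp(8*B_t/5 - 8*t/5)/5) dB_t

Itô's formula for f(t, x): d f(t, B_t) = (f_t + (1/2) f_xx) dt + f_x dB_t. Compute partials of f(t, x) = exp(-8*t/5 + 8*x/5):
  f_t(t,x)  = -8*exp(-8*t/5 + 8*x/5)/5
  f_x(t,x)  = 8*exp(-8*t/5 + 8*x/5)/5
  f_xx(t,x) = 64*exp(-8*t/5 + 8*x/5)/25
Assemble drift = f_t + (1/2) f_xx = -8*exp(-8*t/5 + 8*x/5)/25 and diffusion = f_x = 8*exp(-8*t/5 + 8*x/5)/5. Substituting x = B_t:
  d(exp(8*B_t/5 - 8*t/5)) = (-8*exp(8*B_t/5 - 8*t/5)/25) dt + (8*exp(8*B_t/5 - 8*t/5)/5) dB_t.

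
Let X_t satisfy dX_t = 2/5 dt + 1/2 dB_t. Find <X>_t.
<X>_t = t/4

For an Itô process dX_t = a(t) dt + b(t) dB_t, the quadratic variation is <X>_t = int_0^t b(s)^2 ds (the drift term does not contribute). Here b(s) = 1/2, so
  b(s)^2 = 1/4.
Integrating from 0 to t:
  <X>_t = int_0^t (1/4) ds = t/4.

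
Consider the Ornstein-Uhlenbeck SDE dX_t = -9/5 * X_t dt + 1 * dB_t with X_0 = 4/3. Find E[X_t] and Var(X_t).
E[X_t] = 4*exp(-9*t/5)/3; Var(X_t) = 5/18 - 5*exp(-18*t/5)/18

The OU SDE dX = -theta X dt + sigma dB admits the integrating factor exp(theta t): d(exp(theta t) X_t) = sigma exp(theta t) dB_t. Integrating from 0 to t:
  X_t = x_0 * exp(-theta t) + sigma * int_0^t exp(-theta (t-s)) dB_s.
The Itô integral has mean 0 and (by the Itô isometry) variance sigma^2 * int_0^t exp(-2 theta (t - s)) ds = sigma^2 * (1 - exp(-2 theta t)) / (2 theta).
With theta = 9/5, sigma = 1, x_0 = 4/3:
  E[X_t] = 4/3 * exp(-9/5 t) = 4*exp(-9*t/5)/3
  Var(X_t) = (1)^2 * (1 - exp(-2*9/5 t)) / (2 * 9/5) = 5/18 - 5*exp(-18*t/5)/18.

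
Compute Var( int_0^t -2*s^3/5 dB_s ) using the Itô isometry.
Var = 4*t^7/175

The Itô integral of a deterministic integrand f(s) has mean 0 because each increment f(s) * (B_{s+ds} - B_s) has mean 0. By the Itô isometry:
  Var( int_0^t f(s) dB_s ) = E[ (int_0^t f(s) dB_s)^2 ] = int_0^t f(s)^2 ds.
Here f(s) = -2*s^3/5, so f(s)^2 = 4*s^6/25. Integrate:
  int_0^t (4*s^6/25) ds = 4*t^7/175.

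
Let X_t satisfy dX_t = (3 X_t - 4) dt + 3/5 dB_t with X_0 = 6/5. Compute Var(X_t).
Var(X_t) = 3*exp(6*t)/50 - 3/50

The variance V(t) = Var(X_t) satisfies V'(t) = 2 a V(t) + c^2 with V(0) = 0 (drift coefficient is linear in X, diffusion is constant). With a = 3, c = 3/5, the solution is
  V(t) = (c^2 / (2 a)) * (exp(2 a t) - 1)
       = ((3/5)^2 / (2*3)) * (exp(6 t) - 1)
       = 3*exp(6*t)/50 - 3/50.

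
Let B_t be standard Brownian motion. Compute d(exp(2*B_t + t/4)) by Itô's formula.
d(exp(2*B_t + t/4)) = (9*exp(2*B_t + t/4)/4) dt + (2*exp(2*B_t + t/4)) dB_t

Itô's formula for f(t, x): d f(t, B_t) = (f_t + (1/2) f_xx) dt + f_x dB_t. Compute partials of f(t, x) = exp(t/4 + 2*x):
  f_t(t,x)  = exp(t/4 + 2*x)/4
  f_x(t,x)  = 2*exp(t/4 + 2*x)
  f_xx(t,x) = 4*exp(t/4 + 2*x)
Assemble drift = f_t + (1/2) f_xx = 9*exp(t/4 + 2*x)/4 and diffusion = f_x = 2*exp(t/4 + 2*x). Substituting x = B_t:
  d(exp(2*B_t + t/4)) = (9*exp(2*B_t + t/4)/4) dt + (2*exp(2*B_t + t/4)) dB_t.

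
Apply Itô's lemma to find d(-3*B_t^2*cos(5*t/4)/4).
d(-3*B_t^2*cos(5*t/4)/4) = (15*B_t^2*sin(5*t/4)/16 - 3*cos(5*t/4)/4) dt + (-3*B_t*cos(5*t/4)/2) dB_t

Itô's formula for f(t, x): d f(t, B_t) = (f_t + (1/2) f_xx) dt + f_x dB_t. Compute partials of f(t, x) = -3*x^2*cos(5*t/4)/4:
  f_t(t,x)  = 15*x^2*sin(5*t/4)/16
  f_x(t,x)  = -3*x*cos(5*t/4)/2
  f_xx(t,x) = -3*cos(5*t/4)/2
Assemble drift = f_t + (1/2) f_xx = 15*x^2*sin(5*t/4)/16 - 3*cos(5*t/4)/4 and diffusion = f_x = -3*x*cos(5*t/4)/2. Substituting x = B_t:
  d(-3*B_t^2*cos(5*t/4)/4) = (15*B_t^2*sin(5*t/4)/16 - 3*cos(5*t/4)/4) dt + (-3*B_t*cos(5*t/4)/2) dB_t.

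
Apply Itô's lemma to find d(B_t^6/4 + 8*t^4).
d(B_t^6/4 + 8*t^4) = (15*B_t^4/4 + 32*t^3) dt + (3*B_t^5/2) dB_t

Itô's formula for f(t, x): d f(t, B_t) = (f_t + (1/2) f_xx) dt + f_x dB_t. Compute partials of f(t, x) = 8*t^4 + x^6/4:
  f_t(t,x)  = 32*t^3
  f_x(t,x)  = 3*x^5/2
  f_xx(t,x) = 15*x^4/2
Assemble drift = f_t + (1/2) f_xx = 32*t^3 + 15*x^4/4 and diffusion = f_x = 3*x^5/2. Substituting x = B_t:
  d(B_t^6/4 + 8*t^4) = (15*B_t^4/4 + 32*t^3) dt + (3*B_t^5/2) dB_t.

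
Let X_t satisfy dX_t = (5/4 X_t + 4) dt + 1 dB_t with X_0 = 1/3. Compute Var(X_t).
Var(X_t) = 2*exp(5*t/2)/5 - 2/5

The variance V(t) = Var(X_t) satisfies V'(t) = 2 a V(t) + c^2 with V(0) = 0 (drift coefficient is linear in X, diffusion is constant). With a = 5/4, c = 1, the solution is
  V(t) = (c^2 / (2 a)) * (exp(2 a t) - 1)
       = (1^2 / (2*(5/4))) * (exp((5/2) t) - 1)
       = 2*exp(5*t/2)/5 - 2/5.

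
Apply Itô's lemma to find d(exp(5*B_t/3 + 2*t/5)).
d(exp(5*B_t/3 + 2*t/5)) = (161*exp(5*B_t/3 + 2*t/5)/90) dt + (5*exp(5*B_t/3 + 2*t/5)/3) dB_t

Itô's formula for f(t, x): d f(t, B_t) = (f_t + (1/2) f_xx) dt + f_x dB_t. Compute partials of f(t, x) = exp(2*t/5 + 5*x/3):
  f_t(t,x)  = 2*exp(2*t/5 + 5*x/3)/5
  f_x(t,x)  = 5*exp(2*t/5 + 5*x/3)/3
  f_xx(t,x) = 25*exp(2*t/5 + 5*x/3)/9
Assemble drift = f_t + (1/2) f_xx = 161*exp(2*t/5 + 5*x/3)/90 and diffusion = f_x = 5*exp(2*t/5 + 5*x/3)/3. Substituting x = B_t:
  d(exp(5*B_t/3 + 2*t/5)) = (161*exp(5*B_t/3 + 2*t/5)/90) dt + (5*exp(5*B_t/3 + 2*t/5)/3) dB_t.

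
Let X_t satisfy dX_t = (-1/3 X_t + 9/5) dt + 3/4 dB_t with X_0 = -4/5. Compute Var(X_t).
Var(X_t) = 27/32 - 27*exp(-2*t/3)/32

The variance V(t) = Var(X_t) satisfies V'(t) = 2 a V(t) + c^2 with V(0) = 0 (drift coefficient is linear in X, diffusion is constant). With a = -1/3, c = 3/4, the solution is
  V(t) = (c^2 / (2 a)) * (exp(2 a t) - 1)
       = ((3/4)^2 / (2*(-1/3))) * (exp((-2/3) t) - 1)
       = 27/32 - 27*exp(-2*t/3)/32.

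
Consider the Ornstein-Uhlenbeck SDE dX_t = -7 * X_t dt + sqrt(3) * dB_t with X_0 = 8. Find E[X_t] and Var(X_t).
E[X_t] = 8*exp(-7*t); Var(X_t) = 3/14 - 3*exp(-14*t)/14

The OU SDE dX = -theta X dt + sigma dB admits the integrating factor exp(theta t): d(exp(theta t) X_t) = sigma exp(theta t) dB_t. Integrating from 0 to t:
  X_t = x_0 * exp(-theta t) + sigma * int_0^t exp(-theta (t-s)) dB_s.
The Itô integral has mean 0 and (by the Itô isometry) variance sigma^2 * int_0^t exp(-2 theta (t - s)) ds = sigma^2 * (1 - exp(-2 theta t)) / (2 theta).
With theta = 7, sigma = sqrt(3), x_0 = 8:
  E[X_t] = 8 * exp(-7 t) = 8*exp(-7*t)
  Var(X_t) = (sqrt(3))^2 * (1 - exp(-2*7 t)) / (2 * 7) = 3/14 - 3*exp(-14*t)/14.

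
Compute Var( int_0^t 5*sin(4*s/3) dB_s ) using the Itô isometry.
Var = 25*t/2 - 75*sin(4*t/3)*cos(4*t/3)/8

The Itô integral of a deterministic integrand f(s) has mean 0 because each increment f(s) * (B_{s+ds} - B_s) has mean 0. By the Itô isometry:
  Var( int_0^t f(s) dB_s ) = E[ (int_0^t f(s) dB_s)^2 ] = int_0^t f(s)^2 ds.
Here f(s) = 5*sin(4*s/3), so f(s)^2 = 25*sin(4*s/3)^2. Integrate:
  int_0^t (25*sin(4*s/3)^2) ds = 25*t/2 - 75*sin(4*t/3)*cos(4*t/3)/8.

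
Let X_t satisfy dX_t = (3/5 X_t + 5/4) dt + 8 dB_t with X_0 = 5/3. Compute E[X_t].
E[X_t] = 15*exp(3*t/5)/4 - 25/12

Taking expectations and using E[dB_t] = 0, the mean m(t) = E[X_t] satisfies the ODE m'(t) = a m(t) + b with m(0) = x_0. With a = 3/5, b = 5/4, x_0 = 5/3, the solution is
  m(t) = x_0 * exp(a t) + (b/a) * (exp(a t) - 1)
       = (5/3) * exp((3/5) t) + ((5/4)/(3/5)) * (exp((3/5) t) - 1)
       = 15*exp(3*t/5)/4 - 25/12.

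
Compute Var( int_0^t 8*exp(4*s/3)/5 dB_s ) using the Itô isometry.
Var = 24*exp(8*t/3)/25 - 24/25

The Itô integral of a deterministic integrand f(s) has mean 0 because each increment f(s) * (B_{s+ds} - B_s) has mean 0. By the Itô isometry:
  Var( int_0^t f(s) dB_s ) = E[ (int_0^t f(s) dB_s)^2 ] = int_0^t f(s)^2 ds.
Here f(s) = 8*exp(4*s/3)/5, so f(s)^2 = 64*exp(8*s/3)/25. Integrate:
  int_0^t (64*exp(8*s/3)/25) ds = 24*exp(8*t/3)/25 - 24/25.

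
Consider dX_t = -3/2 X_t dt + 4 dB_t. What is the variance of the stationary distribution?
lim Var(X_t) = 16/3

The OU SDE dX = -theta X dt + sigma dB admits the integrating factor exp(theta t): d(exp(theta t) X_t) = sigma exp(theta t) dB_t. Integrating from 0 to t gives X_t = x_0 * exp(-theta t) + sigma * int_0^t exp(-theta (t-s)) dB_s for any initial x_0. The Itô integral has variance (by the Itô isometry) sigma^2 * int_0^t exp(-2 theta (t - s)) ds = sigma^2 * (1 - exp(-2 theta t)) / (2 theta), independent of x_0.
With theta = 3/2, sigma = 4:
  Var(X_t) = (4)^2 * (1 - exp(-2*3/2 t)) / (2 * 3/2) = 16/3 - 16*exp(-3*t)/3.
As t -> infinity, exp(-2*3/2 t) -> 0, so the stationary variance is sigma^2 / (2 theta) = 16/3.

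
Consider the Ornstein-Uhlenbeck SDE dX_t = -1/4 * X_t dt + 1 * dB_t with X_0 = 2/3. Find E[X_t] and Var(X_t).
E[X_t] = 2*exp(-t/4)/3; Var(X_t) = 2 - 2*exp(-t/2)

The OU SDE dX = -theta X dt + sigma dB admits the integrating factor exp(theta t): d(exp(theta t) X_t) = sigma exp(theta t) dB_t. Integrating from 0 to t:
  X_t = x_0 * exp(-theta t) + sigma * int_0^t exp(-theta (t-s)) dB_s.
The Itô integral has mean 0 and (by the Itô isometry) variance sigma^2 * int_0^t exp(-2 theta (t - s)) ds = sigma^2 * (1 - exp(-2 theta t)) / (2 theta).
With theta = 1/4, sigma = 1, x_0 = 2/3:
  E[X_t] = 2/3 * exp(-1/4 t) = 2*exp(-t/4)/3
  Var(X_t) = (1)^2 * (1 - exp(-2*1/4 t)) / (2 * 1/4) = 2 - 2*exp(-t/2).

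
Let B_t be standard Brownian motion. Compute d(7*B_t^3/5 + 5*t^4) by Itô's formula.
d(7*B_t^3/5 + 5*t^4) = (21*B_t/5 + 20*t^3) dt + (21*B_t^2/5) dB_t

Itô's formula for f(t, x): d f(t, B_t) = (f_t + (1/2) f_xx) dt + f_x dB_t. Compute partials of f(t, x) = 5*t^4 + 7*x^3/5:
  f_t(t,x)  = 20*t^3
  f_x(t,x)  = 21*x^2/5
  f_xx(t,x) = 42*x/5
Assemble drift = f_t + (1/2) f_xx = 20*t^3 + 21*x/5 and diffusion = f_x = 21*x^2/5. Substituting x = B_t:
  d(7*B_t^3/5 + 5*t^4) = (21*B_t/5 + 20*t^3) dt + (21*B_t^2/5) dB_t.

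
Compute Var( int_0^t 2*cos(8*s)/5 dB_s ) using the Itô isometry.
Var = 2*t/25 + sin(8*t)*cos(8*t)/100

The Itô integral of a deterministic integrand f(s) has mean 0 because each increment f(s) * (B_{s+ds} - B_s) has mean 0. By the Itô isometry:
  Var( int_0^t f(s) dB_s ) = E[ (int_0^t f(s) dB_s)^2 ] = int_0^t f(s)^2 ds.
Here f(s) = 2*cos(8*s)/5, so f(s)^2 = 4*cos(8*s)^2/25. Integrate:
  int_0^t (4*cos(8*s)^2/25) ds = 2*t/25 + sin(8*t)*cos(8*t)/100.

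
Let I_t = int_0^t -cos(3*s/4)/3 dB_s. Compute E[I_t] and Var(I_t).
E[I_t] = 0; Var(I_t) = t/18 + sin(3*t/2)/27

The Itô integral of a deterministic integrand f(s) has mean 0 because each increment f(s) * (B_{s+ds} - B_s) has mean 0. By the Itô isometry:
  Var( int_0^t f(s) dB_s ) = E[ (int_0^t f(s) dB_s)^2 ] = int_0^t f(s)^2 ds.
Here f(s) = -cos(3*s/4)/3, so f(s)^2 = cos(3*s/4)^2/9. Integrate:
  int_0^t (cos(3*s/4)^2/9) ds = t/18 + sin(3*t/2)/27.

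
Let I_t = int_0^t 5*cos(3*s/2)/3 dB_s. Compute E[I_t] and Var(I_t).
E[I_t] = 0; Var(I_t) = 25*t/18 + 25*sin(3*t)/54

The Itô integral of a deterministic integrand f(s) has mean 0 because each increment f(s) * (B_{s+ds} - B_s) has mean 0. By the Itô isometry:
  Var( int_0^t f(s) dB_s ) = E[ (int_0^t f(s) dB_s)^2 ] = int_0^t f(s)^2 ds.
Here f(s) = 5*cos(3*s/2)/3, so f(s)^2 = 25*cos(3*s/2)^2/9. Integrate:
  int_0^t (25*cos(3*s/2)^2/9) ds = 25*t/18 + 25*sin(3*t)/54.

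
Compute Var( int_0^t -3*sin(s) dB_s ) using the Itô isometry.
Var = 9*t/2 - 9*sin(2*t)/4

The Itô integral of a deterministic integrand f(s) has mean 0 because each increment f(s) * (B_{s+ds} - B_s) has mean 0. By the Itô isometry:
  Var( int_0^t f(s) dB_s ) = E[ (int_0^t f(s) dB_s)^2 ] = int_0^t f(s)^2 ds.
Here f(s) = -3*sin(s), so f(s)^2 = 9*sin(s)^2. Integrate:
  int_0^t (9*sin(s)^2) ds = 9*t/2 - 9*sin(2*t)/4.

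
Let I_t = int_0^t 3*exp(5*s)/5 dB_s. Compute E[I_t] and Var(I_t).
E[I_t] = 0; Var(I_t) = 9*exp(10*t)/250 - 9/250

The Itô integral of a deterministic integrand f(s) has mean 0 because each increment f(s) * (B_{s+ds} - B_s) has mean 0. By the Itô isometry:
  Var( int_0^t f(s) dB_s ) = E[ (int_0^t f(s) dB_s)^2 ] = int_0^t f(s)^2 ds.
Here f(s) = 3*exp(5*s)/5, so f(s)^2 = 9*exp(10*s)/25. Integrate:
  int_0^t (9*exp(10*s)/25) ds = 9*exp(10*t)/250 - 9/250.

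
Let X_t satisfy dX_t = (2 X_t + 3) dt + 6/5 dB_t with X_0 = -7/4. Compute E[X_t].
E[X_t] = -exp(2*t)/4 - 3/2

Taking expectations and using E[dB_t] = 0, the mean m(t) = E[X_t] satisfies the ODE m'(t) = a m(t) + b with m(0) = x_0. With a = 2, b = 3, x_0 = -7/4, the solution is
  m(t) = x_0 * exp(a t) + (b/a) * (exp(a t) - 1)
       = (-7/4) * exp(2 t) + (3/2) * (exp(2 t) - 1)
       = -exp(2*t)/4 - 3/2.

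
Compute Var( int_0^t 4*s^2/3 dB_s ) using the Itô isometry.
Var = 16*t^5/45

The Itô integral of a deterministic integrand f(s) has mean 0 because each increment f(s) * (B_{s+ds} - B_s) has mean 0. By the Itô isometry:
  Var( int_0^t f(s) dB_s ) = E[ (int_0^t f(s) dB_s)^2 ] = int_0^t f(s)^2 ds.
Here f(s) = 4*s^2/3, so f(s)^2 = 16*s^4/9. Integrate:
  int_0^t (16*s^4/9) ds = 16*t^5/45.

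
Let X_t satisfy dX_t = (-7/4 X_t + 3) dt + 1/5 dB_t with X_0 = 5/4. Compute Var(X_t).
Var(X_t) = 2/175 - 2*exp(-7*t/2)/175

The variance V(t) = Var(X_t) satisfies V'(t) = 2 a V(t) + c^2 with V(0) = 0 (drift coefficient is linear in X, diffusion is constant). With a = -7/4, c = 1/5, the solution is
  V(t) = (c^2 / (2 a)) * (exp(2 a t) - 1)
       = ((1/5)^2 / (2*(-7/4))) * (exp((-7/2) t) - 1)
       = 2/175 - 2*exp(-7*t/2)/175.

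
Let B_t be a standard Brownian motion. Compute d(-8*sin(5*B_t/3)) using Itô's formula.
d(-8*sin(5*B_t/3)) = (100*sin(5*B_t/3)/9) dt + (-40*cos(5*B_t/3)/3) dB_t

Itô's formula for f(B_t) gives d f(B_t) = f'(B_t) dB_t + (1/2) f''(B_t) dt. Compute derivatives of f(x) = -8*sin(5*x/3):
  f'(x)  = -40*cos(5*x/3)/3
  f''(x) = 200*sin(5*x/3)/9
Substitute x = B_t and multiply the f'' term by 1/2:
  drift     = (1/2) * (200*sin(5*x/3)/9) evaluated at B_t = 100*sin(5*B_t/3)/9
  diffusion = (-40*cos(5*x/3)/3) evaluated at B_t = -40*cos(5*B_t/3)/3
Therefore d(-8*sin(5*B_t/3)) = (100*sin(5*B_t/3)/9) dt + (-40*cos(5*B_t/3)/3) dB_t.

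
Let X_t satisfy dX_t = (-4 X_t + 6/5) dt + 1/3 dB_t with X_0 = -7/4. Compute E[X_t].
E[X_t] = 3/10 - 41*exp(-4*t)/20

Taking expectations and using E[dB_t] = 0, the mean m(t) = E[X_t] satisfies the ODE m'(t) = a m(t) + b with m(0) = x_0. With a = -4, b = 6/5, x_0 = -7/4, the solution is
  m(t) = x_0 * exp(a t) + (b/a) * (exp(a t) - 1)
       = (-7/4) * exp((-4) t) + ((6/5)/(-4)) * (exp((-4) t) - 1)
       = 3/10 - 41*exp(-4*t)/20.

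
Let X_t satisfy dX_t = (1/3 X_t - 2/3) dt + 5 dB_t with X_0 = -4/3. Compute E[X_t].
E[X_t] = 2 - 10*exp(t/3)/3

Taking expectations and using E[dB_t] = 0, the mean m(t) = E[X_t] satisfies the ODE m'(t) = a m(t) + b with m(0) = x_0. With a = 1/3, b = -2/3, x_0 = -4/3, the solution is
  m(t) = x_0 * exp(a t) + (b/a) * (exp(a t) - 1)
       = (-4/3) * exp((1/3) t) + ((-2/3)/(1/3)) * (exp((1/3) t) - 1)
       = 2 - 10*exp(t/3)/3.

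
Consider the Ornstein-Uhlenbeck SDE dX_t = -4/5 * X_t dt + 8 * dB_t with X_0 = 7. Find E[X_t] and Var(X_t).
E[X_t] = 7*exp(-4*t/5); Var(X_t) = 40 - 40*exp(-8*t/5)

The OU SDE dX = -theta X dt + sigma dB admits the integrating factor exp(theta t): d(exp(theta t) X_t) = sigma exp(theta t) dB_t. Integrating from 0 to t:
  X_t = x_0 * exp(-theta t) + sigma * int_0^t exp(-theta (t-s)) dB_s.
The Itô integral has mean 0 and (by the Itô isometry) variance sigma^2 * int_0^t exp(-2 theta (t - s)) ds = sigma^2 * (1 - exp(-2 theta t)) / (2 theta).
With theta = 4/5, sigma = 8, x_0 = 7:
  E[X_t] = 7 * exp(-4/5 t) = 7*exp(-4*t/5)
  Var(X_t) = (8)^2 * (1 - exp(-2*4/5 t)) / (2 * 4/5) = 40 - 40*exp(-8*t/5).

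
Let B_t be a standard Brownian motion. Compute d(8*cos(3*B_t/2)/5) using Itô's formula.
d(8*cos(3*B_t/2)/5) = (-9*cos(3*B_t/2)/5) dt + (-12*sin(3*B_t/2)/5) dB_t

Itô's formula for f(B_t) gives d f(B_t) = f'(B_t) dB_t + (1/2) f''(B_t) dt. Compute derivatives of f(x) = 8*cos(3*x/2)/5:
  f'(x)  = -12*sin(3*x/2)/5
  f''(x) = -18*cos(3*x/2)/5
Substitute x = B_t and multiply the f'' term by 1/2:
  drift     = (1/2) * (-18*cos(3*x/2)/5) evaluated at B_t = -9*cos(3*B_t/2)/5
  diffusion = (-12*sin(3*x/2)/5) evaluated at B_t = -12*sin(3*B_t/2)/5
Therefore d(8*cos(3*B_t/2)/5) = (-9*cos(3*B_t/2)/5) dt + (-12*sin(3*B_t/2)/5) dB_t.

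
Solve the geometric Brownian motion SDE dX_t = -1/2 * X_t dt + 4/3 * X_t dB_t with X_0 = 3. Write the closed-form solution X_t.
X_t = 3 * exp((-25/18) * t + (4/3) * B_t)

For GBM dX = mu X dt + sigma X dB with X_0 = x_0, apply Itô to Y = log X: dY = (mu - sigma^2/2) dt + sigma dB, so Y_t = log(x_0) + (mu - sigma^2/2) t + sigma B_t and hence X_t = x_0 * exp((mu - sigma^2/2) t + sigma B_t).
With mu = -1/2, sigma = 4/3, x_0 = 3, this gives:
  X_t = 3 * exp((-25/18) * t + (4/3) * B_t).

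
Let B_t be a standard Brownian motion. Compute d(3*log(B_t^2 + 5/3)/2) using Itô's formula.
d(3*log(B_t^2 + 5/3)/2) = (9*(5 - 3*B_t^2)/(2*(3*B_t^2 + 5)^2)) dt + (9*B_t/(3*B_t^2 + 5)) dB_t

Itô's formula for f(B_t) gives d f(B_t) = f'(B_t) dB_t + (1/2) f''(B_t) dt. Compute derivatives of f(x) = 3*log(x^2 + 5/3)/2:
  f'(x)  = 9*x/(3*x^2 + 5)
  f''(x) = 9*(5 - 3*x^2)/(3*x^2 + 5)^2
Substitute x = B_t and multiply the f'' term by 1/2:
  drift     = (1/2) * (9*(5 - 3*x^2)/(3*x^2 + 5)^2) evaluated at B_t = 9*(5 - 3*B_t^2)/(2*(3*B_t^2 + 5)^2)
  diffusion = (9*x/(3*x^2 + 5)) evaluated at B_t = 9*B_t/(3*B_t^2 + 5)
Therefore d(3*log(B_t^2 + 5/3)/2) = (9*(5 - 3*B_t^2)/(2*(3*B_t^2 + 5)^2)) dt + (9*B_t/(3*B_t^2 + 5)) dB_t.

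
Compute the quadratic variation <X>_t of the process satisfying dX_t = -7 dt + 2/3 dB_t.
<X>_t = 4*t/9

For an Itô process dX_t = a(t) dt + b(t) dB_t, the quadratic variation is <X>_t = int_0^t b(s)^2 ds (the drift term does not contribute). Here b(s) = 2/3, so
  b(s)^2 = 4/9.
Integrating from 0 to t:
  <X>_t = int_0^t (4/9) ds = 4*t/9.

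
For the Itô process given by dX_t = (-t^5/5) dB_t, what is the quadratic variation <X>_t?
<X>_t = t^11/275

For an Itô process dX_t = a(t) dt + b(t) dB_t, the quadratic variation is <X>_t = int_0^t b(s)^2 ds (the drift term does not contribute). Here b(s) = -s^5/5, so
  b(s)^2 = s^10/25.
Integrating from 0 to t:
  <X>_t = int_0^t (s^10/25) ds = t^11/275.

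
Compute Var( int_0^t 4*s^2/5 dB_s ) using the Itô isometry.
Var = 16*t^5/125

The Itô integral of a deterministic integrand f(s) has mean 0 because each increment f(s) * (B_{s+ds} - B_s) has mean 0. By the Itô isometry:
  Var( int_0^t f(s) dB_s ) = E[ (int_0^t f(s) dB_s)^2 ] = int_0^t f(s)^2 ds.
Here f(s) = 4*s^2/5, so f(s)^2 = 16*s^4/25. Integrate:
  int_0^t (16*s^4/25) ds = 16*t^5/125.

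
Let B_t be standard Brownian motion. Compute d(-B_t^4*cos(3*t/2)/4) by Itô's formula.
d(-B_t^4*cos(3*t/2)/4) = (3*B_t^2*(B_t^2*sin(3*t/2) - 4*cos(3*t/2))/8) dt + (-B_t^3*cos(3*t/2)) dB_t

Itô's formula for f(t, x): d f(t, B_t) = (f_t + (1/2) f_xx) dt + f_x dB_t. Compute partials of f(t, x) = -x^4*cos(3*t/2)/4:
  f_t(t,x)  = 3*x^4*sin(3*t/2)/8
  f_x(t,x)  = -x^3*cos(3*t/2)
  f_xx(t,x) = -3*x^2*cos(3*t/2)
Assemble drift = f_t + (1/2) f_xx = 3*x^2*(x^2*sin(3*t/2) - 4*cos(3*t/2))/8 and diffusion = f_x = -x^3*cos(3*t/2). Substituting x = B_t:
  d(-B_t^4*cos(3*t/2)/4) = (3*B_t^2*(B_t^2*sin(3*t/2) - 4*cos(3*t/2))/8) dt + (-B_t^3*cos(3*t/2)) dB_t.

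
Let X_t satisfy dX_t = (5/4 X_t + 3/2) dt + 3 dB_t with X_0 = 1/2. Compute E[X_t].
E[X_t] = 17*exp(5*t/4)/10 - 6/5

Taking expectations and using E[dB_t] = 0, the mean m(t) = E[X_t] satisfies the ODE m'(t) = a m(t) + b with m(0) = x_0. With a = 5/4, b = 3/2, x_0 = 1/2, the solution is
  m(t) = x_0 * exp(a t) + (b/a) * (exp(a t) - 1)
       = (1/2) * exp((5/4) t) + ((3/2)/(5/4)) * (exp((5/4) t) - 1)
       = 17*exp(5*t/4)/10 - 6/5.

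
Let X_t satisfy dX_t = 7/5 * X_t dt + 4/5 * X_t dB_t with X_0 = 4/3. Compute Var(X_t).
Var(X_t) = 16*(exp(16*t/25) - 1)*exp(14*t/5)/9

For GBM dX = mu X dt + sigma X dB with X_0 = x_0, apply Itô to Y = log X: dY = (mu - sigma^2/2) dt + sigma dB, so Y_t = log(x_0) + (mu - sigma^2/2) t + sigma B_t and hence X_t = x_0 * exp((mu - sigma^2/2) t + sigma B_t).
With mu = 7/5, sigma = 4/5, x_0 = 4/3, this gives:
  X_t = 4/3 * exp((27/25) * t + (4/5) * B_t).
Since sigma*B_t ~ Normal(0, sigma^2 t), E[exp(sigma*B_t)] = exp(sigma^2 t / 2); so E[X_t] = x_0 * exp((mu - sigma^2/2) t) * exp(sigma^2 t / 2) = x_0 * exp(mu t) = 4*exp(7*t/5)/3.
Var(X_t) = E[X_t^2] - (E[X_t])^2 = x_0^2 * exp(2 mu t) * (exp(sigma^2 t) - 1) = 16*(exp(16*t/25) - 1)*exp(14*t/5)/9.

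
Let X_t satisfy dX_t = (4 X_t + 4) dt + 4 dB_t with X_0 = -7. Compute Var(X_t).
Var(X_t) = 2*exp(8*t) - 2

The variance V(t) = Var(X_t) satisfies V'(t) = 2 a V(t) + c^2 with V(0) = 0 (drift coefficient is linear in X, diffusion is constant). With a = 4, c = 4, the solution is
  V(t) = (c^2 / (2 a)) * (exp(2 a t) - 1)
       = (4^2 / (2*4)) * (exp(8 t) - 1)
       = 2*exp(8*t) - 2.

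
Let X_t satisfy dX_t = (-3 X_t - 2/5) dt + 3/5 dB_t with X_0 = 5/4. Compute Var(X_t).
Var(X_t) = 3/50 - 3*exp(-6*t)/50

The variance V(t) = Var(X_t) satisfies V'(t) = 2 a V(t) + c^2 with V(0) = 0 (drift coefficient is linear in X, diffusion is constant). With a = -3, c = 3/5, the solution is
  V(t) = (c^2 / (2 a)) * (exp(2 a t) - 1)
       = ((3/5)^2 / (2*(-3))) * (exp((-6) t) - 1)
       = 3/50 - 3*exp(-6*t)/50.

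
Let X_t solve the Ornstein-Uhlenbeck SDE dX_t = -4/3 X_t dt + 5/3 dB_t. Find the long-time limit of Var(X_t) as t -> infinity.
lim Var(X_t) = 25/24

The OU SDE dX = -theta X dt + sigma dB admits the integrating factor exp(theta t): d(exp(theta t) X_t) = sigma exp(theta t) dB_t. Integrating from 0 to t gives X_t = x_0 * exp(-theta t) + sigma * int_0^t exp(-theta (t-s)) dB_s for any initial x_0. The Itô integral has variance (by the Itô isometry) sigma^2 * int_0^t exp(-2 theta (t - s)) ds = sigma^2 * (1 - exp(-2 theta t)) / (2 theta), independent of x_0.
With theta = 4/3, sigma = 5/3:
  Var(X_t) = (5/3)^2 * (1 - exp(-2*4/3 t)) / (2 * 4/3) = 25/24 - 25*exp(-8*t/3)/24.
As t -> infinity, exp(-2*4/3 t) -> 0, so the stationary variance is sigma^2 / (2 theta) = 25/24.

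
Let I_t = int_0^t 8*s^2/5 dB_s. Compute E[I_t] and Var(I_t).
E[I_t] = 0; Var(I_t) = 64*t^5/125

The Itô integral of a deterministic integrand f(s) has mean 0 because each increment f(s) * (B_{s+ds} - B_s) has mean 0. By the Itô isometry:
  Var( int_0^t f(s) dB_s ) = E[ (int_0^t f(s) dB_s)^2 ] = int_0^t f(s)^2 ds.
Here f(s) = 8*s^2/5, so f(s)^2 = 64*s^4/25. Integrate:
  int_0^t (64*s^4/25) ds = 64*t^5/125.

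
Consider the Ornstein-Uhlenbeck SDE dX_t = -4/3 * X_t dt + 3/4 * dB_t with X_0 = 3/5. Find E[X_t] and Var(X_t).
E[X_t] = 3*exp(-4*t/3)/5; Var(X_t) = 27/128 - 27*exp(-8*t/3)/128

The OU SDE dX = -theta X dt + sigma dB admits the integrating factor exp(theta t): d(exp(theta t) X_t) = sigma exp(theta t) dB_t. Integrating from 0 to t:
  X_t = x_0 * exp(-theta t) + sigma * int_0^t exp(-theta (t-s)) dB_s.
The Itô integral has mean 0 and (by the Itô isometry) variance sigma^2 * int_0^t exp(-2 theta (t - s)) ds = sigma^2 * (1 - exp(-2 theta t)) / (2 theta).
With theta = 4/3, sigma = 3/4, x_0 = 3/5:
  E[X_t] = 3/5 * exp(-4/3 t) = 3*exp(-4*t/3)/5
  Var(X_t) = (3/4)^2 * (1 - exp(-2*4/3 t)) / (2 * 4/3) = 27/128 - 27*exp(-8*t/3)/128.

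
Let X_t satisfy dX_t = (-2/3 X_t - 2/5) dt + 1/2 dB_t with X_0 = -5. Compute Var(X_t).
Var(X_t) = 3/16 - 3*exp(-4*t/3)/16

The variance V(t) = Var(X_t) satisfies V'(t) = 2 a V(t) + c^2 with V(0) = 0 (drift coefficient is linear in X, diffusion is constant). With a = -2/3, c = 1/2, the solution is
  V(t) = (c^2 / (2 a)) * (exp(2 a t) - 1)
       = ((1/2)^2 / (2*(-2/3))) * (exp((-4/3) t) - 1)
       = 3/16 - 3*exp(-4*t/3)/16.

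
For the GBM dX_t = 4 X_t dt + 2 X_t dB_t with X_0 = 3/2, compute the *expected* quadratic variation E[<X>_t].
E[<X>_t] = 3*exp(12*t)/4 - 3/4

<X>_t = int_0^t (2 * X_s)^2 ds. Taking expectation inside the integral: E[<X>_t] = 2^2 * int_0^t E[X_s^2] ds. For GBM, E[X_s^2] = x_0^2 * exp((2 mu + sigma^2) s). Integrating:
  E[<X>_t] = 2^2 * (3/2)^2 * (exp((2*4 + 2^2) t) - 1) / (2*4 + 2^2)
           = 2^2 * (3/2)^2 * (exp(12 t) - 1) / 12 = 3*exp(12*t)/4 - 3/4.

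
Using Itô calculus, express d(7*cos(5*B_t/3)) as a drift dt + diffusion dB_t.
d(7*cos(5*B_t/3)) = (-175*cos(5*B_t/3)/18) dt + (-35*sin(5*B_t/3)/3) dB_t

Itô's formula for f(B_t) gives d f(B_t) = f'(B_t) dB_t + (1/2) f''(B_t) dt. Compute derivatives of f(x) = 7*cos(5*x/3):
  f'(x)  = -35*sin(5*x/3)/3
  f''(x) = -175*cos(5*x/3)/9
Substitute x = B_t and multiply the f'' term by 1/2:
  drift     = (1/2) * (-175*cos(5*x/3)/9) evaluated at B_t = -175*cos(5*B_t/3)/18
  diffusion = (-35*sin(5*x/3)/3) evaluated at B_t = -35*sin(5*B_t/3)/3
Therefore d(7*cos(5*B_t/3)) = (-175*cos(5*B_t/3)/18) dt + (-35*sin(5*B_t/3)/3) dB_t.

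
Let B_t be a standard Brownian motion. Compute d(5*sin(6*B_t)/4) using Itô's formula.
d(5*sin(6*B_t)/4) = (-45*sin(6*B_t)/2) dt + (15*cos(6*B_t)/2) dB_t

Itô's formula for f(B_t) gives d f(B_t) = f'(B_t) dB_t + (1/2) f''(B_t) dt. Compute derivatives of f(x) = 5*sin(6*x)/4:
  f'(x)  = 15*cos(6*x)/2
  f''(x) = -45*sin(6*x)
Substitute x = B_t and multiply the f'' term by 1/2:
  drift     = (1/2) * (-45*sin(6*x)) evaluated at B_t = -45*sin(6*B_t)/2
  diffusion = (15*cos(6*x)/2) evaluated at B_t = 15*cos(6*B_t)/2
Therefore d(5*sin(6*B_t)/4) = (-45*sin(6*B_t)/2) dt + (15*cos(6*B_t)/2) dB_t.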